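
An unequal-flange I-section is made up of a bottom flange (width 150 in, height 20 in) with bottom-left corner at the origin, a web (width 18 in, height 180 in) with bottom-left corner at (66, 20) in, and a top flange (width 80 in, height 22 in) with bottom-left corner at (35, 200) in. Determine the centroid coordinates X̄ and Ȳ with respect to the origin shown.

X̄ = 75.00 in, Ȳ = 94.72 in

bottom flange: A = 150 × 20 = 3000.00, centroid at (75.00, 10.00).
web: A = 18 × 180 = 3240.00, centroid at (75.00, 110.00).
top flange: A = 80 × 22 = 1760.00, centroid at (75.00, 211.00).
ΣA = 8000.00 in², ΣAX̄ = 600000.00 in³, ΣAȲ = 757760.00 in³.
X̄ = 600000.00/8000.00 = 75.00 in; Ȳ = 757760.00/8000.00 = 94.72 in.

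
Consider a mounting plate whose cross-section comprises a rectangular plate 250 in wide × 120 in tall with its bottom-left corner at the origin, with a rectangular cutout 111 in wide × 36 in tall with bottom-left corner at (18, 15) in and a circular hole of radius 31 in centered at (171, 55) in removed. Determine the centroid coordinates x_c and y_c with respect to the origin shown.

Part | A | x̄ᵢ | ȳᵢ | A·x̄ᵢ | A·ȳᵢ
plate | 30000.00 | 125.00 | 60.00 | 3750000.00 | 1800000.00
hole 1 | -3996.00 | 73.50 | 33.00 | -293706.00 | -131868.00
hole 2 | -3019.07 | 171.00 | 55.00 | -516261.06 | -166048.88
Σ | 22984.93 |  |  | 2940032.94 | 1502083.12
x_c = 2940032.94 / 22984.93 = 127.91 in
y_c = 1502083.12 / 22984.93 = 65.35 in

x_c = 127.91 in, y_c = 65.35 in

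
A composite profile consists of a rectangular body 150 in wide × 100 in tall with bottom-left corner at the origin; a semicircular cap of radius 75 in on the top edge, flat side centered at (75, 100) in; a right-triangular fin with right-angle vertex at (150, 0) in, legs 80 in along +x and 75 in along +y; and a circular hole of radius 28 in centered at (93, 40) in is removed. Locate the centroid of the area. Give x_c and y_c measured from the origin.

rectangular body: A = 150 × 100 = 15000.00, centroid at (75.00, 50.00).
semicircular top: A = ½π·75² = 8835.73, centroid at (75.00, 131.83).
triangular fin: A = ½·80·75 = 3000.00, centroid at (176.67, 25.00).
hole: A = −π·28² = -2463.01, centroid at (93.00, 40.00).
ΣA = 24372.72 in², ΣAx_c = 2088619.90 in³, ΣAy_c = 1891302.59 in³.
x_c = 2088619.90/24372.72 = 85.69 in; y_c = 1891302.59/24372.72 = 77.60 in.

x_c = 85.69 in, y_c = 77.60 in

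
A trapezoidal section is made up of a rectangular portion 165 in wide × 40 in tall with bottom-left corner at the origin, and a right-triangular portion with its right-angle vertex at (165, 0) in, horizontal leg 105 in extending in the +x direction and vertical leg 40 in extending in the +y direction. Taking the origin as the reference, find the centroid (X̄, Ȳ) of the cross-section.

rectangular portion: A = 165 × 40 = 6600.00, centroid at (82.50, 20.00).
triangular portion: A = ½·105·40 = 2100.00, centroid at (200.00, 13.33).
ΣA = 8700.00 in², ΣAX̄ = 964500.00 in³, ΣAȲ = 160000.00 in³.
X̄ = 964500.00/8700.00 = 110.86 in; Ȳ = 160000.00/8700.00 = 18.39 in.

X̄ = 110.86 in, Ȳ = 18.39 in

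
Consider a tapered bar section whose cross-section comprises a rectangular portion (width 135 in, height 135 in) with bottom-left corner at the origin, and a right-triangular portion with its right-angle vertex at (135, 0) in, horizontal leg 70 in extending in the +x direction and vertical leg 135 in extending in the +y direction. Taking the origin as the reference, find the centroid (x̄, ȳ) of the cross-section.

rectangular portion: A = 135 × 135 = 18225.00, centroid at (67.50, 67.50).
triangular portion: A = ½·70·135 = 4725.00, centroid at (158.33, 45.00).
ΣA = 22950.00 in², ΣAx̄ = 1978312.50 in³, ΣAȳ = 1442812.50 in³.
x̄ = 1978312.50/22950.00 = 86.20 in; ȳ = 1442812.50/22950.00 = 62.87 in.

x̄ = 86.20 in, ȳ = 62.87 in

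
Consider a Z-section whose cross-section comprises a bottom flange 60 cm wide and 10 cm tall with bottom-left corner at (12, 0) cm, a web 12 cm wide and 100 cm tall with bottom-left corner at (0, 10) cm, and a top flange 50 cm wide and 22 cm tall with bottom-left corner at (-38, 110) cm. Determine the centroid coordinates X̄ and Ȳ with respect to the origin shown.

Part | A | x̄ᵢ | ȳᵢ | A·x̄ᵢ | A·ȳᵢ
bottom flange | 600.00 | 42.00 | 5.00 | 25200.00 | 3000.00
web | 1200.00 | 6.00 | 60.00 | 7200.00 | 72000.00
top flange | 1100.00 | -13.00 | 121.00 | -14300.00 | 133100.00
Σ | 2900.00 |  |  | 18100.00 | 208100.00
X̄ = 18100.00 / 2900.00 = 6.24 cm
Ȳ = 208100.00 / 2900.00 = 71.76 cm

X̄ = 6.24 cm, Ȳ = 71.76 cm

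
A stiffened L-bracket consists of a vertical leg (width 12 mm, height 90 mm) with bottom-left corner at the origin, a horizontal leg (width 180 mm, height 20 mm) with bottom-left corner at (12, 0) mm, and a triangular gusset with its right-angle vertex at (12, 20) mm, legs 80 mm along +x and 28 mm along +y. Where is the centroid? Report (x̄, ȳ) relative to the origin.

x̄ = 71.89 mm, ȳ = 20.25 mm

vertical leg: A = 12 × 90 = 1080.00, centroid at (6.00, 45.00).
horizontal leg: A = 180 × 20 = 3600.00, centroid at (102.00, 10.00).
gusset: A = ½·80·28 = 1120.00, centroid at (38.67, 29.33).
ΣA = 5800.00 mm²
ΣAx̄ = (1080.00)(6.00) + (3600.00)(102.00) + (1120.00)(38.67) = 416986.67 mm³
ΣAȳ = (1080.00)(45.00) + (3600.00)(10.00) + (1120.00)(29.33) = 117453.33 mm³
x̄ = 416986.67 / 5800.00 = 71.89 mm
ȳ = 117453.33 / 5800.00 = 20.25 mm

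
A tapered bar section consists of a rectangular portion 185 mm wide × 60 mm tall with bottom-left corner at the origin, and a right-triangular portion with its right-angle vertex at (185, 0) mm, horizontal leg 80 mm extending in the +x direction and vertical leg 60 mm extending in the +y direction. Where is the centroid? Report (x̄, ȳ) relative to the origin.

x̄ = 113.69 mm, ȳ = 28.22 mm

rectangular portion: A = 185 × 60 = 11100.00, centroid at (92.50, 30.00).
triangular portion: A = ½·80·60 = 2400.00, centroid at (211.67, 20.00).
ΣA = 13500.00 mm², ΣAx̄ = 1534750.00 mm³, ΣAȳ = 381000.00 mm³.
x̄ = 1534750.00/13500.00 = 113.69 mm; ȳ = 381000.00/13500.00 = 28.22 mm.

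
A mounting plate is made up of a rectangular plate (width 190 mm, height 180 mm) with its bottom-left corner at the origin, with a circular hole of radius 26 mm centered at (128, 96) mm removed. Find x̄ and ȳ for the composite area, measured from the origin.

plate: A = 190 × 180 = 34200.00, centroid at (95.00, 90.00).
hole: A = −π·26² = -2123.72, centroid at (128.00, 96.00).
ΣA = 32076.28 mm²
ΣAx̄ = (34200.00)(95.00) + (-2123.72)(128.00) = 2977164.27 mm³
ΣAȳ = (34200.00)(90.00) + (-2123.72)(96.00) = 2874123.20 mm³
x̄ = 2977164.27 / 32076.28 = 92.82 mm
ȳ = 2874123.20 / 32076.28 = 89.60 mm

x̄ = 92.82 mm, ȳ = 89.60 mm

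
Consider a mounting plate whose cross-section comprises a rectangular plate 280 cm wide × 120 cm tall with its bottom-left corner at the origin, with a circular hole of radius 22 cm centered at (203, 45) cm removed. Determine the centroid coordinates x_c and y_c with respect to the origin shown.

x_c = 137.01 cm, y_c = 60.71 cm

plate: A = 280 × 120 = 33600.00, centroid at (140.00, 60.00).
hole: A = −π·22² = -1520.53, centroid at (203.00, 45.00).
ΣA = 32079.47 cm², ΣAx_c = 4395332.24 cm³, ΣAy_c = 1947576.11 cm³.
x_c = 4395332.24/32079.47 = 137.01 cm; y_c = 1947576.11/32079.47 = 60.71 cm.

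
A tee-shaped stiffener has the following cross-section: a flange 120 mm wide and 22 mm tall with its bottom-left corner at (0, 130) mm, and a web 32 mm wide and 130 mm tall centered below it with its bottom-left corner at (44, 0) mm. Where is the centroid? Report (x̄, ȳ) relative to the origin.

web: A = 32 × 130 = 4160.00, centroid at (60.00, 65.00).
flange: A = 120 × 22 = 2640.00, centroid at (60.00, 141.00).
ΣA = 6800.00 mm²
ΣAx̄ = (4160.00)(60.00) + (2640.00)(60.00) = 408000.00 mm³
ΣAȳ = (4160.00)(65.00) + (2640.00)(141.00) = 642640.00 mm³
x̄ = 408000.00 / 6800.00 = 60.00 mm
ȳ = 642640.00 / 6800.00 = 94.51 mm

x̄ = 60.00 mm, ȳ = 94.51 mm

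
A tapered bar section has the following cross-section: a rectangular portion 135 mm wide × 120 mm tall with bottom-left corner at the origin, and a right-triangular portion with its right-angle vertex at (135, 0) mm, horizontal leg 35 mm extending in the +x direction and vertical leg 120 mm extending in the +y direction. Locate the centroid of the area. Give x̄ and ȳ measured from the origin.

rectangular portion: A = 135 × 120 = 16200.00, centroid at (67.50, 60.00).
triangular portion: A = ½·35·120 = 2100.00, centroid at (146.67, 40.00).
ΣA = 18300.00 mm², ΣAx̄ = 1401500.00 mm³, ΣAȳ = 1056000.00 mm³.
x̄ = 1401500.00/18300.00 = 76.58 mm; ȳ = 1056000.00/18300.00 = 57.70 mm.

x̄ = 76.58 mm, ȳ = 57.70 mm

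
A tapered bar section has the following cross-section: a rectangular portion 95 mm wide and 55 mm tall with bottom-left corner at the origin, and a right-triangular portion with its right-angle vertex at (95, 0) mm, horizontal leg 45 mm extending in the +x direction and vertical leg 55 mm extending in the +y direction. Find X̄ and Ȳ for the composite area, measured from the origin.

rectangular portion: A = 95 × 55 = 5225.00, centroid at (47.50, 27.50).
triangular portion: A = ½·45·55 = 1237.50, centroid at (110.00, 18.33).
ΣA = 6462.50 mm²
ΣAX̄ = (5225.00)(47.50) + (1237.50)(110.00) = 384312.50 mm³
ΣAȲ = (5225.00)(27.50) + (1237.50)(18.33) = 166375.00 mm³
X̄ = 384312.50 / 6462.50 = 59.47 mm
Ȳ = 166375.00 / 6462.50 = 25.74 mm

X̄ = 59.47 mm, Ȳ = 25.74 mm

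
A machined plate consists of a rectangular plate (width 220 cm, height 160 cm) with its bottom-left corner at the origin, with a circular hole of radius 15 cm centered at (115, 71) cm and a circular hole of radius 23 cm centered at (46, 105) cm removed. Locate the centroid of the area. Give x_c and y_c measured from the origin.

x_c = 113.13 cm, y_c = 78.93 cm

Part | A | x̄ᵢ | ȳᵢ | A·x̄ᵢ | A·ȳᵢ
plate | 35200.00 | 110.00 | 80.00 | 3872000.00 | 2816000.00
hole 1 | -706.86 | 115.00 | 71.00 | -81288.71 | -50186.94
hole 2 | -1661.90 | 46.00 | 105.00 | -76447.52 | -174499.76
Σ | 32831.24 |  |  | 3714263.77 | 2591313.29
x_c = 3714263.77 / 32831.24 = 113.13 cm
y_c = 2591313.29 / 32831.24 = 78.93 cm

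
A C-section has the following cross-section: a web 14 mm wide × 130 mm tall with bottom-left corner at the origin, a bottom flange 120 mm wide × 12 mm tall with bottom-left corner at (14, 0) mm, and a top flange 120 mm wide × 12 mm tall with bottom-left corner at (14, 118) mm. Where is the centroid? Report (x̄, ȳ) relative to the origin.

web: A = 14 × 130 = 1820.00, centroid at (7.00, 65.00).
bottom flange: A = 120 × 12 = 1440.00, centroid at (74.00, 6.00).
top flange: A = 120 × 12 = 1440.00, centroid at (74.00, 124.00).
ΣA = 4700.00 mm², ΣAx̄ = 225860.00 mm³, ΣAȳ = 305500.00 mm³.
x̄ = 225860.00/4700.00 = 48.06 mm; ȳ = 305500.00/4700.00 = 65.00 mm.

x̄ = 48.06 mm, ȳ = 65.00 mm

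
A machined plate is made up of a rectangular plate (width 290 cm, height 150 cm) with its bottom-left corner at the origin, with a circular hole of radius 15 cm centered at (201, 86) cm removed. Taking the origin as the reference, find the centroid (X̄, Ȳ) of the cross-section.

plate: A = 290 × 150 = 43500.00, centroid at (145.00, 75.00).
hole: A = −π·15² = -706.86, centroid at (201.00, 86.00).
ΣA = 42793.14 cm²
ΣAX̄ = (43500.00)(145.00) + (-706.86)(201.00) = 6165421.47 cm³
ΣAȲ = (43500.00)(75.00) + (-706.86)(86.00) = 3201710.18 cm³
X̄ = 6165421.47 / 42793.14 = 144.07 cm
Ȳ = 3201710.18 / 42793.14 = 74.82 cm

X̄ = 144.07 cm, Ȳ = 74.82 cm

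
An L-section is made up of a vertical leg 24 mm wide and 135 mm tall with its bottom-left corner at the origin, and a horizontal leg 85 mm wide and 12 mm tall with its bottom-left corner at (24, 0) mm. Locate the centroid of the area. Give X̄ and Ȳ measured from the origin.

Part | A | x̄ᵢ | ȳᵢ | A·x̄ᵢ | A·ȳᵢ
vertical leg | 3240.00 | 12.00 | 67.50 | 38880.00 | 218700.00
horizontal leg | 1020.00 | 66.50 | 6.00 | 67830.00 | 6120.00
Σ | 4260.00 |  |  | 106710.00 | 224820.00
X̄ = 106710.00 / 4260.00 = 25.05 mm
Ȳ = 224820.00 / 4260.00 = 52.77 mm

X̄ = 25.05 mm, Ȳ = 52.77 mm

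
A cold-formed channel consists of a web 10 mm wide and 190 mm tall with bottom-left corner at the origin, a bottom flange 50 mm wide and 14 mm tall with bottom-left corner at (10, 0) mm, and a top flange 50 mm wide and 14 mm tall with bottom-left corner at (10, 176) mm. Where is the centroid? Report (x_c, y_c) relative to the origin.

x_c = 17.73 mm, y_c = 95.00 mm

web: A = 10 × 190 = 1900.00, centroid at (5.00, 95.00).
bottom flange: A = 50 × 14 = 700.00, centroid at (35.00, 7.00).
top flange: A = 50 × 14 = 700.00, centroid at (35.00, 183.00).
ΣA = 3300.00 mm², ΣAx_c = 58500.00 mm³, ΣAy_c = 313500.00 mm³.
x_c = 58500.00/3300.00 = 17.73 mm; y_c = 313500.00/3300.00 = 95.00 mm.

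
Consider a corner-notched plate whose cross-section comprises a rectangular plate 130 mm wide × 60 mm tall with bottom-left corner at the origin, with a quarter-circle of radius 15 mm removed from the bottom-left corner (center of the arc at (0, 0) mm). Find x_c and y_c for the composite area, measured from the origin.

Part | A | x̄ᵢ | ȳᵢ | A·x̄ᵢ | A·ȳᵢ
plate | 7800.00 | 65.00 | 30.00 | 507000.00 | 234000.00
removed quarter-circle | -176.71 | 6.37 | 6.37 | -1125.00 | -1125.00
Σ | 7623.29 |  |  | 505875.00 | 232875.00
x_c = 505875.00 / 7623.29 = 66.36 mm
y_c = 232875.00 / 7623.29 = 30.55 mm

x_c = 66.36 mm, y_c = 30.55 mm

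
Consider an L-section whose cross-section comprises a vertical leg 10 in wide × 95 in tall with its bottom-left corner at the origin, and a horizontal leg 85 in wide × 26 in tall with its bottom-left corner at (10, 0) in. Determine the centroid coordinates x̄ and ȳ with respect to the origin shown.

x̄ = 38.22 in, ȳ = 23.37 in

vertical leg: A = 10 × 95 = 950.00, centroid at (5.00, 47.50).
horizontal leg: A = 85 × 26 = 2210.00, centroid at (52.50, 13.00).
ΣA = 3160.00 in²
ΣAx̄ = (950.00)(5.00) + (2210.00)(52.50) = 120775.00 in³
ΣAȳ = (950.00)(47.50) + (2210.00)(13.00) = 73855.00 in³
x̄ = 120775.00 / 3160.00 = 38.22 in
ȳ = 73855.00 / 3160.00 = 23.37 in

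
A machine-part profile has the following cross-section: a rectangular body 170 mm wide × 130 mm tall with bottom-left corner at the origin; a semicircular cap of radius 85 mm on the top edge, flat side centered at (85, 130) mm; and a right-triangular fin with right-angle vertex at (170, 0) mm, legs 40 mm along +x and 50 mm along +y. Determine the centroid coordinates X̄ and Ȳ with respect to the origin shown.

X̄ = 87.85 mm, Ȳ = 96.90 mm

rectangular body: A = 170 × 130 = 22100.00, centroid at (85.00, 65.00).
semicircular top: A = ½π·85² = 11349.00, centroid at (85.00, 166.08).
triangular fin: A = ½·40·50 = 1000.00, centroid at (183.33, 16.67).
ΣA = 34449.00 mm², ΣAX̄ = 3026498.63 mm³, ΣAȲ = 3337953.78 mm³.
X̄ = 3026498.63/34449.00 = 87.85 mm; Ȳ = 3337953.78/34449.00 = 96.90 mm.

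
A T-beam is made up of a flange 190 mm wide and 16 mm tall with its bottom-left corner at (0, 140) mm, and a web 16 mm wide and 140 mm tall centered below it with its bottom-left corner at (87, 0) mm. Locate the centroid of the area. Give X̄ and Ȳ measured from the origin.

Part | A | x̄ᵢ | ȳᵢ | A·x̄ᵢ | A·ȳᵢ
web | 2240.00 | 95.00 | 70.00 | 212800.00 | 156800.00
flange | 3040.00 | 95.00 | 148.00 | 288800.00 | 449920.00
Σ | 5280.00 |  |  | 501600.00 | 606720.00
X̄ = 501600.00 / 5280.00 = 95.00 mm
Ȳ = 606720.00 / 5280.00 = 114.91 mm

X̄ = 95.00 mm, Ȳ = 114.91 mm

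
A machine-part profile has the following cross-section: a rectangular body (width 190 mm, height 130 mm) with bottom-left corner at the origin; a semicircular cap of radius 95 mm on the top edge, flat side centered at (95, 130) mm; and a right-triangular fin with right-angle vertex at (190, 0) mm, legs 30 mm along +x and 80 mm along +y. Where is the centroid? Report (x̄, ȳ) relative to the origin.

x̄ = 98.14 mm, ȳ = 101.11 mm

Part | A | x̄ᵢ | ȳᵢ | A·x̄ᵢ | A·ȳᵢ
rectangular body | 24700.00 | 95.00 | 65.00 | 2346500.00 | 1605500.00
semicircular top | 14176.44 | 95.00 | 170.32 | 1346761.50 | 2414520.12
triangular fin | 1200.00 | 200.00 | 26.67 | 240000.00 | 32000.00
Σ | 40076.44 |  |  | 3933261.50 | 4052020.12
x̄ = 3933261.50 / 40076.44 = 98.14 mm
ȳ = 4052020.12 / 40076.44 = 101.11 mm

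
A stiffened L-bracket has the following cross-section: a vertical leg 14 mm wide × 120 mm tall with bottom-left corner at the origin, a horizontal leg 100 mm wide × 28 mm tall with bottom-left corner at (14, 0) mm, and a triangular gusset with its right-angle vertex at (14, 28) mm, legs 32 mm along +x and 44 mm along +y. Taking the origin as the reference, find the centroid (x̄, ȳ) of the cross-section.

vertical leg: A = 14 × 120 = 1680.00, centroid at (7.00, 60.00).
horizontal leg: A = 100 × 28 = 2800.00, centroid at (64.00, 14.00).
gusset: A = ½·32·44 = 704.00, centroid at (24.67, 42.67).
ΣA = 5184.00 mm²
ΣAx̄ = (1680.00)(7.00) + (2800.00)(64.00) + (704.00)(24.67) = 208325.33 mm³
ΣAȳ = (1680.00)(60.00) + (2800.00)(14.00) + (704.00)(42.67) = 170037.33 mm³
x̄ = 208325.33 / 5184.00 = 40.19 mm
ȳ = 170037.33 / 5184.00 = 32.80 mm

x̄ = 40.19 mm, ȳ = 32.80 mm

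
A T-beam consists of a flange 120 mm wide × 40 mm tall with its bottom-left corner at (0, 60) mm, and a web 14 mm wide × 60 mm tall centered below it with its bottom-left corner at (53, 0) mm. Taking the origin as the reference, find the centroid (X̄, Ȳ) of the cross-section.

web: A = 14 × 60 = 840.00, centroid at (60.00, 30.00).
flange: A = 120 × 40 = 4800.00, centroid at (60.00, 80.00).
ΣA = 5640.00 mm², ΣAX̄ = 338400.00 mm³, ΣAȲ = 409200.00 mm³.
X̄ = 338400.00/5640.00 = 60.00 mm; Ȳ = 409200.00/5640.00 = 72.55 mm.

X̄ = 60.00 mm, Ȳ = 72.55 mm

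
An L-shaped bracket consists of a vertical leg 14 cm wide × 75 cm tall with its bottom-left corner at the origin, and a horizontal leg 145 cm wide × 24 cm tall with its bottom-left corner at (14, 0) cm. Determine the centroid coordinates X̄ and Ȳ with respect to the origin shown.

X̄ = 68.07 cm, Ȳ = 17.91 cm

Part | A | x̄ᵢ | ȳᵢ | A·x̄ᵢ | A·ȳᵢ
vertical leg | 1050.00 | 7.00 | 37.50 | 7350.00 | 39375.00
horizontal leg | 3480.00 | 86.50 | 12.00 | 301020.00 | 41760.00
Σ | 4530.00 |  |  | 308370.00 | 81135.00
X̄ = 308370.00 / 4530.00 = 68.07 cm
Ȳ = 81135.00 / 4530.00 = 17.91 cm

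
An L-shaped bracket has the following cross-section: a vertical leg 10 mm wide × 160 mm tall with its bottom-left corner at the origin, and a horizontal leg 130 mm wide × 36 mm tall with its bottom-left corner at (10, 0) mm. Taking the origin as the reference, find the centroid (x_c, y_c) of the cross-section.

vertical leg: A = 10 × 160 = 1600.00, centroid at (5.00, 80.00).
horizontal leg: A = 130 × 36 = 4680.00, centroid at (75.00, 18.00).
ΣA = 6280.00 mm²
ΣAx_c = (1600.00)(5.00) + (4680.00)(75.00) = 359000.00 mm³
ΣAy_c = (1600.00)(80.00) + (4680.00)(18.00) = 212240.00 mm³
x_c = 359000.00 / 6280.00 = 57.17 mm
y_c = 212240.00 / 6280.00 = 33.80 mm

x_c = 57.17 mm, y_c = 33.80 mm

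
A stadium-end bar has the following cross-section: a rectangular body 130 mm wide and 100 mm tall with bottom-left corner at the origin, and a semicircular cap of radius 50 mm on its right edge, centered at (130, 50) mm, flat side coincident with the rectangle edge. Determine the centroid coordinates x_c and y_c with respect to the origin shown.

rectangular body: A = 130 × 100 = 13000.00, centroid at (65.00, 50.00).
semicircular end: A = ½π·50² = 3926.99, centroid at (151.22, 50.00).
ΣA = 16926.99 mm², ΣAx_c = 1438842.14 mm³, ΣAy_c = 846349.54 mm³.
x_c = 1438842.14/16926.99 = 85.00 mm; y_c = 846349.54/16926.99 = 50.00 mm.

x_c = 85.00 mm, y_c = 50.00 mm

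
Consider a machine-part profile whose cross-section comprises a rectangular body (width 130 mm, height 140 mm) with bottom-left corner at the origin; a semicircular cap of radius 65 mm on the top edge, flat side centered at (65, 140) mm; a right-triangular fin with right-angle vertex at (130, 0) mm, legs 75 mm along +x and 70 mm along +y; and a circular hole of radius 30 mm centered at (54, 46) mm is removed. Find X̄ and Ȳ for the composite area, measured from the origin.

rectangular body: A = 130 × 140 = 18200.00, centroid at (65.00, 70.00).
semicircular top: A = ½π·65² = 6636.61, centroid at (65.00, 167.59).
triangular fin: A = ½·75·70 = 2625.00, centroid at (155.00, 23.33).
hole: A = −π·30² = -2827.43, centroid at (54.00, 46.00).
ΣA = 24634.18 mm²
ΣAX̄ = (18200.00)(65.00) + (6636.61)(65.00) + (2625.00)(155.00) + (-2827.43)(54.00) = 1868573.54 mm³
ΣAȲ = (18200.00)(70.00) + (6636.61)(167.59) + (2625.00)(23.33) + (-2827.43)(46.00) = 2317397.42 mm³
X̄ = 1868573.54 / 24634.18 = 75.85 mm
Ȳ = 2317397.42 / 24634.18 = 94.07 mm

X̄ = 75.85 mm, Ȳ = 94.07 mm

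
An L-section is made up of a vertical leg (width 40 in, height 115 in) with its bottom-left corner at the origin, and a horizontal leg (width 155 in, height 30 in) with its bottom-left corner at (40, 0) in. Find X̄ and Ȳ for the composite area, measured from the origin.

vertical leg: A = 40 × 115 = 4600.00, centroid at (20.00, 57.50).
horizontal leg: A = 155 × 30 = 4650.00, centroid at (117.50, 15.00).
ΣA = 9250.00 in²
ΣAX̄ = (4600.00)(20.00) + (4650.00)(117.50) = 638375.00 in³
ΣAȲ = (4600.00)(57.50) + (4650.00)(15.00) = 334250.00 in³
X̄ = 638375.00 / 9250.00 = 69.01 in
Ȳ = 334250.00 / 9250.00 = 36.14 in

X̄ = 69.01 in, Ȳ = 36.14 in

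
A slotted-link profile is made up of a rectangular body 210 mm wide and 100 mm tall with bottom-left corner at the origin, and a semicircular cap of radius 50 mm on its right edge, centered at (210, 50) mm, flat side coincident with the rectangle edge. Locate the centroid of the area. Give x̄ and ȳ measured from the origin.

x̄ = 124.88 mm, ȳ = 50.00 mm

Part | A | x̄ᵢ | ȳᵢ | A·x̄ᵢ | A·ȳᵢ
rectangular body | 21000.00 | 105.00 | 50.00 | 2205000.00 | 1050000.00
semicircular end | 3926.99 | 231.22 | 50.00 | 908001.40 | 196349.54
Σ | 24926.99 |  |  | 3113001.40 | 1246349.54
x̄ = 3113001.40 / 24926.99 = 124.88 mm
ȳ = 1246349.54 / 24926.99 = 50.00 mm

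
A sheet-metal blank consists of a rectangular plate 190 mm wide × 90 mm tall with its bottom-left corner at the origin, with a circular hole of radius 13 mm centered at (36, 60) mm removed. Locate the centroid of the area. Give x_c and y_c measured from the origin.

x_c = 96.89 mm, y_c = 44.52 mm

Part | A | x̄ᵢ | ȳᵢ | A·x̄ᵢ | A·ȳᵢ
plate | 17100.00 | 95.00 | 45.00 | 1624500.00 | 769500.00
hole | -530.93 | 36.00 | 60.00 | -19113.45 | -31855.75
Σ | 16569.07 |  |  | 1605386.55 | 737644.25
x_c = 1605386.55 / 16569.07 = 96.89 mm
y_c = 737644.25 / 16569.07 = 44.52 mm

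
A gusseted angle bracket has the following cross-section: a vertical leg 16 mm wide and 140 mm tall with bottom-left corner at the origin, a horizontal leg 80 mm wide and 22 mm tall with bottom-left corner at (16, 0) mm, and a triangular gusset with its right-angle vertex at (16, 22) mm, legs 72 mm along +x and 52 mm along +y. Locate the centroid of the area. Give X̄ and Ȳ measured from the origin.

vertical leg: A = 16 × 140 = 2240.00, centroid at (8.00, 70.00).
horizontal leg: A = 80 × 22 = 1760.00, centroid at (56.00, 11.00).
gusset: A = ½·72·52 = 1872.00, centroid at (40.00, 39.33).
ΣA = 5872.00 mm²
ΣAX̄ = (2240.00)(8.00) + (1760.00)(56.00) + (1872.00)(40.00) = 191360.00 mm³
ΣAȲ = (2240.00)(70.00) + (1760.00)(11.00) + (1872.00)(39.33) = 249792.00 mm³
X̄ = 191360.00 / 5872.00 = 32.59 mm
Ȳ = 249792.00 / 5872.00 = 42.54 mm

X̄ = 32.59 mm, Ȳ = 42.54 mm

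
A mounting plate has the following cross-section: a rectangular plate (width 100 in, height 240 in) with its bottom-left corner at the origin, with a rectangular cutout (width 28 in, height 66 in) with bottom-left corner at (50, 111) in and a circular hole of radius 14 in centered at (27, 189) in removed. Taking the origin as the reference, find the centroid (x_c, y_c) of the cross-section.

plate: A = 100 × 240 = 24000.00, centroid at (50.00, 120.00).
hole 1: A = −(28 × 66) = -1848.00, centroid at (64.00, 144.00).
hole 2: A = −π·14² = -615.75, centroid at (27.00, 189.00).
ΣA = 21536.25 in², ΣAx_c = 1065102.69 in³, ΣAy_c = 2497510.84 in³.
x_c = 1065102.69/21536.25 = 49.46 in; y_c = 2497510.84/21536.25 = 115.97 in.

x_c = 49.46 in, y_c = 115.97 in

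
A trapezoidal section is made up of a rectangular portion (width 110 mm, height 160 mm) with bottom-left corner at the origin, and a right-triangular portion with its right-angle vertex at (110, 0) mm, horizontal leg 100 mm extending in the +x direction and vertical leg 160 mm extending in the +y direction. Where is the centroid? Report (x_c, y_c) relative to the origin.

x_c = 82.60 mm, y_c = 71.67 mm

rectangular portion: A = 110 × 160 = 17600.00, centroid at (55.00, 80.00).
triangular portion: A = ½·100·160 = 8000.00, centroid at (143.33, 53.33).
ΣA = 25600.00 mm²
ΣAx_c = (17600.00)(55.00) + (8000.00)(143.33) = 2114666.67 mm³
ΣAy_c = (17600.00)(80.00) + (8000.00)(53.33) = 1834666.67 mm³
x_c = 2114666.67 / 25600.00 = 82.60 mm
y_c = 1834666.67 / 25600.00 = 71.67 mm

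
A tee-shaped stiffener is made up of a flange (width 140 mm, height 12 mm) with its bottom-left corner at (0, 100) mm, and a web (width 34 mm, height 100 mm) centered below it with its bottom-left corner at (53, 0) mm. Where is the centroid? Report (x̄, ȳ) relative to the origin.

x̄ = 70.00 mm, ȳ = 68.52 mm

Part | A | x̄ᵢ | ȳᵢ | A·x̄ᵢ | A·ȳᵢ
web | 3400.00 | 70.00 | 50.00 | 238000.00 | 170000.00
flange | 1680.00 | 70.00 | 106.00 | 117600.00 | 178080.00
Σ | 5080.00 |  |  | 355600.00 | 348080.00
x̄ = 355600.00 / 5080.00 = 70.00 mm
ȳ = 348080.00 / 5080.00 = 68.52 mm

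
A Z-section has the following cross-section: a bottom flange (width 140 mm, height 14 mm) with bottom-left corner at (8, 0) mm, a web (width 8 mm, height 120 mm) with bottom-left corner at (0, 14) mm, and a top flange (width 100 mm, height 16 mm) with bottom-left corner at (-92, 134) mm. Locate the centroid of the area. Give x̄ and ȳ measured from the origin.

bottom flange: A = 140 × 14 = 1960.00, centroid at (78.00, 7.00).
web: A = 8 × 120 = 960.00, centroid at (4.00, 74.00).
top flange: A = 100 × 16 = 1600.00, centroid at (-42.00, 142.00).
ΣA = 4520.00 mm²
ΣAx̄ = (1960.00)(78.00) + (960.00)(4.00) + (1600.00)(-42.00) = 89520.00 mm³
ΣAȳ = (1960.00)(7.00) + (960.00)(74.00) + (1600.00)(142.00) = 311960.00 mm³
x̄ = 89520.00 / 4520.00 = 19.81 mm
ȳ = 311960.00 / 4520.00 = 69.02 mm

x̄ = 19.81 mm, ȳ = 69.02 mm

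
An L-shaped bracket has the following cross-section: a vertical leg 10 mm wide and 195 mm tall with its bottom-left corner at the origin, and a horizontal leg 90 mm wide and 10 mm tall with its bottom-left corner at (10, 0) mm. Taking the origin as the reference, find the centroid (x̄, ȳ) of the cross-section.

x̄ = 20.79 mm, ȳ = 68.29 mm

vertical leg: A = 10 × 195 = 1950.00, centroid at (5.00, 97.50).
horizontal leg: A = 90 × 10 = 900.00, centroid at (55.00, 5.00).
ΣA = 2850.00 mm²
ΣAx̄ = (1950.00)(5.00) + (900.00)(55.00) = 59250.00 mm³
ΣAȳ = (1950.00)(97.50) + (900.00)(5.00) = 194625.00 mm³
x̄ = 59250.00 / 2850.00 = 20.79 mm
ȳ = 194625.00 / 2850.00 = 68.29 mm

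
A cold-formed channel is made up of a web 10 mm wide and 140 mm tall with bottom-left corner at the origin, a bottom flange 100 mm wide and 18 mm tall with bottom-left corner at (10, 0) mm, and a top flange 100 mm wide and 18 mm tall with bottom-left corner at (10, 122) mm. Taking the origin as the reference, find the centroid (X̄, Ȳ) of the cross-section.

web: A = 10 × 140 = 1400.00, centroid at (5.00, 70.00).
bottom flange: A = 100 × 18 = 1800.00, centroid at (60.00, 9.00).
top flange: A = 100 × 18 = 1800.00, centroid at (60.00, 131.00).
ΣA = 5000.00 mm²
ΣAX̄ = (1400.00)(5.00) + (1800.00)(60.00) + (1800.00)(60.00) = 223000.00 mm³
ΣAȲ = (1400.00)(70.00) + (1800.00)(9.00) + (1800.00)(131.00) = 350000.00 mm³
X̄ = 223000.00 / 5000.00 = 44.60 mm
Ȳ = 350000.00 / 5000.00 = 70.00 mm

X̄ = 44.60 mm, Ȳ = 70.00 mm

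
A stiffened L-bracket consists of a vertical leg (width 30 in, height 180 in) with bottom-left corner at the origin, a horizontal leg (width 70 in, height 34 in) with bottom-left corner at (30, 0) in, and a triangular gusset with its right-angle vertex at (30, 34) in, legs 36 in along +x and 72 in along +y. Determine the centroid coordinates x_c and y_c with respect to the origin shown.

x_c = 31.97 in, y_c = 66.29 in

Part | A | x̄ᵢ | ȳᵢ | A·x̄ᵢ | A·ȳᵢ
vertical leg | 5400.00 | 15.00 | 90.00 | 81000.00 | 486000.00
horizontal leg | 2380.00 | 65.00 | 17.00 | 154700.00 | 40460.00
gusset | 1296.00 | 42.00 | 58.00 | 54432.00 | 75168.00
Σ | 9076.00 |  |  | 290132.00 | 601628.00
x_c = 290132.00 / 9076.00 = 31.97 in
y_c = 601628.00 / 9076.00 = 66.29 in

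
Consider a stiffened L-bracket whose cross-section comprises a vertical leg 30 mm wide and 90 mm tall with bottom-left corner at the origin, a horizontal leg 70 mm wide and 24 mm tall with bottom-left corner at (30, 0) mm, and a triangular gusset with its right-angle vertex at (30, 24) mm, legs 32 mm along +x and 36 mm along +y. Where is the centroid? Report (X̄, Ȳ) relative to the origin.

vertical leg: A = 30 × 90 = 2700.00, centroid at (15.00, 45.00).
horizontal leg: A = 70 × 24 = 1680.00, centroid at (65.00, 12.00).
gusset: A = ½·32·36 = 576.00, centroid at (40.67, 36.00).
ΣA = 4956.00 mm², ΣAX̄ = 173124.00 mm³, ΣAȲ = 162396.00 mm³.
X̄ = 173124.00/4956.00 = 34.93 mm; Ȳ = 162396.00/4956.00 = 32.77 mm.

X̄ = 34.93 mm, Ȳ = 32.77 mm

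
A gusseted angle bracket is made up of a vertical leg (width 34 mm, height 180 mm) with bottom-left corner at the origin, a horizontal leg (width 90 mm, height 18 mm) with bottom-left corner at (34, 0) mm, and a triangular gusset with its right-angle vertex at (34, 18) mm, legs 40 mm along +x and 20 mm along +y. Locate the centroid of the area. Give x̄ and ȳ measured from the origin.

x̄ = 30.83 mm, ȳ = 70.67 mm

vertical leg: A = 34 × 180 = 6120.00, centroid at (17.00, 90.00).
horizontal leg: A = 90 × 18 = 1620.00, centroid at (79.00, 9.00).
gusset: A = ½·40·20 = 400.00, centroid at (47.33, 24.67).
ΣA = 8140.00 mm²
ΣAx̄ = (6120.00)(17.00) + (1620.00)(79.00) + (400.00)(47.33) = 250953.33 mm³
ΣAȳ = (6120.00)(90.00) + (1620.00)(9.00) + (400.00)(24.67) = 575246.67 mm³
x̄ = 250953.33 / 8140.00 = 30.83 mm
ȳ = 575246.67 / 8140.00 = 70.67 mm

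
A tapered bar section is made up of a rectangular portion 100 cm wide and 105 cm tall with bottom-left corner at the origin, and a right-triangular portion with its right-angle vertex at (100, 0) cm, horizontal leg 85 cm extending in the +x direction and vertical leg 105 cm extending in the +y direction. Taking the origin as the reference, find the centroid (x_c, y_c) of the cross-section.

Part | A | x̄ᵢ | ȳᵢ | A·x̄ᵢ | A·ȳᵢ
rectangular portion | 10500.00 | 50.00 | 52.50 | 525000.00 | 551250.00
triangular portion | 4462.50 | 128.33 | 35.00 | 572687.50 | 156187.50
Σ | 14962.50 |  |  | 1097687.50 | 707437.50
x_c = 1097687.50 / 14962.50 = 73.36 cm
y_c = 707437.50 / 14962.50 = 47.28 cm

x_c = 73.36 cm, y_c = 47.28 cm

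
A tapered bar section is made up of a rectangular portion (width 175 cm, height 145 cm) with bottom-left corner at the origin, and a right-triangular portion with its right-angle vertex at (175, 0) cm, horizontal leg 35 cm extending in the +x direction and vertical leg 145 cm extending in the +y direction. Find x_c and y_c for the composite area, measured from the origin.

x_c = 96.52 cm, y_c = 70.30 cm

Part | A | x̄ᵢ | ȳᵢ | A·x̄ᵢ | A·ȳᵢ
rectangular portion | 25375.00 | 87.50 | 72.50 | 2220312.50 | 1839687.50
triangular portion | 2537.50 | 186.67 | 48.33 | 473666.67 | 122645.83
Σ | 27912.50 |  |  | 2693979.17 | 1962333.33
x_c = 2693979.17 / 27912.50 = 96.52 cm
y_c = 1962333.33 / 27912.50 = 70.30 cm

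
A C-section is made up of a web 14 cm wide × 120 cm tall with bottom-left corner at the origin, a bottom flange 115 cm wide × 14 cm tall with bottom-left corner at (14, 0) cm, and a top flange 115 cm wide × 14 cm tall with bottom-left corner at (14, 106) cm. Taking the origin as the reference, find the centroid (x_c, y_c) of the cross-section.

web: A = 14 × 120 = 1680.00, centroid at (7.00, 60.00).
bottom flange: A = 115 × 14 = 1610.00, centroid at (71.50, 7.00).
top flange: A = 115 × 14 = 1610.00, centroid at (71.50, 113.00).
ΣA = 4900.00 cm², ΣAx_c = 241990.00 cm³, ΣAy_c = 294000.00 cm³.
x_c = 241990.00/4900.00 = 49.39 cm; y_c = 294000.00/4900.00 = 60.00 cm.

x_c = 49.39 cm, y_c = 60.00 cm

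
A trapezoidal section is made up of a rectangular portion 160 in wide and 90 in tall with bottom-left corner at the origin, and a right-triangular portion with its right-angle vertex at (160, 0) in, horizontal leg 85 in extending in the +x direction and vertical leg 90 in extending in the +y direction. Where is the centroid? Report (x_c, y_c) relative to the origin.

rectangular portion: A = 160 × 90 = 14400.00, centroid at (80.00, 45.00).
triangular portion: A = ½·85·90 = 3825.00, centroid at (188.33, 30.00).
ΣA = 18225.00 in²
ΣAx_c = (14400.00)(80.00) + (3825.00)(188.33) = 1872375.00 in³
ΣAy_c = (14400.00)(45.00) + (3825.00)(30.00) = 762750.00 in³
x_c = 1872375.00 / 18225.00 = 102.74 in
y_c = 762750.00 / 18225.00 = 41.85 in

x_c = 102.74 in, y_c = 41.85 in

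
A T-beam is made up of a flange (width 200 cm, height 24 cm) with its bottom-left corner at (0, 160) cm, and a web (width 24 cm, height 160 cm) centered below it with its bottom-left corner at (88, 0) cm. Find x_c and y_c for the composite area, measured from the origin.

x_c = 100.00 cm, y_c = 131.11 cm

Part | A | x̄ᵢ | ȳᵢ | A·x̄ᵢ | A·ȳᵢ
web | 3840.00 | 100.00 | 80.00 | 384000.00 | 307200.00
flange | 4800.00 | 100.00 | 172.00 | 480000.00 | 825600.00
Σ | 8640.00 |  |  | 864000.00 | 1132800.00
x_c = 864000.00 / 8640.00 = 100.00 cm
y_c = 1132800.00 / 8640.00 = 131.11 cm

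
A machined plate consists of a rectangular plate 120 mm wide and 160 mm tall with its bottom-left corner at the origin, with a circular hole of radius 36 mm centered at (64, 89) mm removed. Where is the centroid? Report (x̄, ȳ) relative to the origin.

x̄ = 58.92 mm, ȳ = 77.58 mm

plate: A = 120 × 160 = 19200.00, centroid at (60.00, 80.00).
hole: A = −π·36² = -4071.50, centroid at (64.00, 89.00).
ΣA = 15128.50 mm²
ΣAx̄ = (19200.00)(60.00) + (-4071.50)(64.00) = 891423.74 mm³
ΣAȳ = (19200.00)(80.00) + (-4071.50)(89.00) = 1173636.14 mm³
x̄ = 891423.74 / 15128.50 = 58.92 mm
ȳ = 1173636.14 / 15128.50 = 77.58 mm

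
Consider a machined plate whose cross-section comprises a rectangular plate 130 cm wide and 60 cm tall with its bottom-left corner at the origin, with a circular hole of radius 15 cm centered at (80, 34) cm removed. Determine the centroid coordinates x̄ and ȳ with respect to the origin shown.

x̄ = 63.51 cm, ȳ = 29.60 cm

Part | A | x̄ᵢ | ȳᵢ | A·x̄ᵢ | A·ȳᵢ
plate | 7800.00 | 65.00 | 30.00 | 507000.00 | 234000.00
hole | -706.86 | 80.00 | 34.00 | -56548.67 | -24033.18
Σ | 7093.14 |  |  | 450451.33 | 209966.82
x̄ = 450451.33 / 7093.14 = 63.51 cm
ȳ = 209966.82 / 7093.14 = 29.60 cm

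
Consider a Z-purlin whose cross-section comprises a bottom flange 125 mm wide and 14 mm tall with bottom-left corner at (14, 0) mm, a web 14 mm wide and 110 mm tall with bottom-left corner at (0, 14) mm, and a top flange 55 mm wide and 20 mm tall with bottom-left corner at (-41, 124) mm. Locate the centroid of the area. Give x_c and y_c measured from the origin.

x_c = 29.57 mm, y_c = 60.57 mm

Part | A | x̄ᵢ | ȳᵢ | A·x̄ᵢ | A·ȳᵢ
bottom flange | 1750.00 | 76.50 | 7.00 | 133875.00 | 12250.00
web | 1540.00 | 7.00 | 69.00 | 10780.00 | 106260.00
top flange | 1100.00 | -13.50 | 134.00 | -14850.00 | 147400.00
Σ | 4390.00 |  |  | 129805.00 | 265910.00
x_c = 129805.00 / 4390.00 = 29.57 mm
y_c = 265910.00 / 4390.00 = 60.57 mm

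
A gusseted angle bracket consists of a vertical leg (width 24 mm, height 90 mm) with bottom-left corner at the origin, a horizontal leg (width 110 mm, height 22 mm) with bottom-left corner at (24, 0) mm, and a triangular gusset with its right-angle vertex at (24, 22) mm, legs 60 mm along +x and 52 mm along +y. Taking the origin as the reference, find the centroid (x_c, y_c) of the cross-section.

x_c = 46.54 mm, y_c = 30.16 mm

vertical leg: A = 24 × 90 = 2160.00, centroid at (12.00, 45.00).
horizontal leg: A = 110 × 22 = 2420.00, centroid at (79.00, 11.00).
gusset: A = ½·60·52 = 1560.00, centroid at (44.00, 39.33).
ΣA = 6140.00 mm², ΣAx_c = 285740.00 mm³, ΣAy_c = 185180.00 mm³.
x_c = 285740.00/6140.00 = 46.54 mm; y_c = 185180.00/6140.00 = 30.16 mm.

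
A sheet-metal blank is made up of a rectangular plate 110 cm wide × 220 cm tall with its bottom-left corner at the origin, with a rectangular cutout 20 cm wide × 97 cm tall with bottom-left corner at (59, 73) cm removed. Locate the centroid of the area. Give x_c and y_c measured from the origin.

plate: A = 110 × 220 = 24200.00, centroid at (55.00, 110.00).
hole: A = −(20 × 97) = -1940.00, centroid at (69.00, 121.50).
ΣA = 22260.00 cm², ΣAx_c = 1197140.00 cm³, ΣAy_c = 2426290.00 cm³.
x_c = 1197140.00/22260.00 = 53.78 cm; y_c = 2426290.00/22260.00 = 109.00 cm.

x_c = 53.78 cm, y_c = 109.00 cm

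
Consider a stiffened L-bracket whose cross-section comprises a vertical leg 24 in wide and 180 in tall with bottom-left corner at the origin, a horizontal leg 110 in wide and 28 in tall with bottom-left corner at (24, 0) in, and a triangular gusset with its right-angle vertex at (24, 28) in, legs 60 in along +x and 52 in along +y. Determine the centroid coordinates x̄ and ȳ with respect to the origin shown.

vertical leg: A = 24 × 180 = 4320.00, centroid at (12.00, 90.00).
horizontal leg: A = 110 × 28 = 3080.00, centroid at (79.00, 14.00).
gusset: A = ½·60·52 = 1560.00, centroid at (44.00, 45.33).
ΣA = 8960.00 in²
ΣAx̄ = (4320.00)(12.00) + (3080.00)(79.00) + (1560.00)(44.00) = 363800.00 in³
ΣAȳ = (4320.00)(90.00) + (3080.00)(14.00) + (1560.00)(45.33) = 502640.00 in³
x̄ = 363800.00 / 8960.00 = 40.60 in
ȳ = 502640.00 / 8960.00 = 56.10 in

x̄ = 40.60 in, ȳ = 56.10 in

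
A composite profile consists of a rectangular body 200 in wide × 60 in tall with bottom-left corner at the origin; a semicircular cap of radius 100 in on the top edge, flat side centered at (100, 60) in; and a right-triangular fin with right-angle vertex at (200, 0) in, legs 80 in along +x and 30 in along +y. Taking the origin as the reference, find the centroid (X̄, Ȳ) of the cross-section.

X̄ = 105.26 in, Ȳ = 68.53 in

rectangular body: A = 200 × 60 = 12000.00, centroid at (100.00, 30.00).
semicircular top: A = ½π·100² = 15707.96, centroid at (100.00, 102.44).
triangular fin: A = ½·80·30 = 1200.00, centroid at (226.67, 10.00).
ΣA = 28907.96 in², ΣAX̄ = 3042796.33 in³, ΣAȲ = 1981144.46 in³.
X̄ = 3042796.33/28907.96 = 105.26 in; Ȳ = 1981144.46/28907.96 = 68.53 in.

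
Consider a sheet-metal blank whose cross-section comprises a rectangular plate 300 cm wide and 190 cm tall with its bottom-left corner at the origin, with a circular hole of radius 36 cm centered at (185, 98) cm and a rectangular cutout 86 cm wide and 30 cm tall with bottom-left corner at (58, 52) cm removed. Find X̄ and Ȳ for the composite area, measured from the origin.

plate: A = 300 × 190 = 57000.00, centroid at (150.00, 95.00).
hole 1: A = −π·36² = -4071.50, centroid at (185.00, 98.00).
hole 2: A = −(86 × 30) = -2580.00, centroid at (101.00, 67.00).
ΣA = 50348.50 cm²
ΣAX̄ = (57000.00)(150.00) + (-4071.50)(185.00) + (-2580.00)(101.00) = 7536191.75 cm³
ΣAȲ = (57000.00)(95.00) + (-4071.50)(98.00) + (-2580.00)(67.00) = 4843132.60 cm³
X̄ = 7536191.75 / 50348.50 = 149.68 cm
Ȳ = 4843132.60 / 50348.50 = 96.19 cm

X̄ = 149.68 cm, Ȳ = 96.19 cm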